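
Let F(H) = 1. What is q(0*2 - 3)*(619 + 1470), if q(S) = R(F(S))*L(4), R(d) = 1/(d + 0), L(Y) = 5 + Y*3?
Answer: 35513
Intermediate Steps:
L(Y) = 5 + 3*Y
R(d) = 1/d
q(S) = 17 (q(S) = (5 + 3*4)/1 = 1*(5 + 12) = 1*17 = 17)
q(0*2 - 3)*(619 + 1470) = 17*(619 + 1470) = 17*2089 = 35513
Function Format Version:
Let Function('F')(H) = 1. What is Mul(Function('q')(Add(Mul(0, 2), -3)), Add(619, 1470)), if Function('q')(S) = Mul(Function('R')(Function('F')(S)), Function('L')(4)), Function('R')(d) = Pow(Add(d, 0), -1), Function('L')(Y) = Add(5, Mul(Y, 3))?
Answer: 35513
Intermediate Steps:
Function('L')(Y) = Add(5, Mul(3, Y))
Function('R')(d) = Pow(d, -1)
Function('q')(S) = 17 (Function('q')(S) = Mul(Pow(1, -1), Add(5, Mul(3, 4))) = Mul(1, Add(5, 12)) = Mul(1, 17) = 17)
Mul(Function('q')(Add(Mul(0, 2), -3)), Add(619, 1470)) = Mul(17, Add(619, 1470)) = Mul(17, 2089) = 35513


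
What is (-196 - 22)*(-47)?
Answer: 10246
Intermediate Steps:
(-196 - 22)*(-47) = -218*(-47) = 10246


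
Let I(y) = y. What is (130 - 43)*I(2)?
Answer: 174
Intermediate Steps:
(130 - 43)*I(2) = (130 - 43)*2 = 87*2 = 174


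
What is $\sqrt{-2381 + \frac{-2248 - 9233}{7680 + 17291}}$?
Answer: $\frac{2 i \sqrt{371240311118}}{24971} \approx 48.8 i$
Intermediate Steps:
$\sqrt{-2381 + \frac{-2248 - 9233}{7680 + 17291}} = \sqrt{-2381 - \frac{11481}{24971}} = \sqrt{- \frac{59467432}{24971}} = \frac{2 i \sqrt{371240311118}}{24971}$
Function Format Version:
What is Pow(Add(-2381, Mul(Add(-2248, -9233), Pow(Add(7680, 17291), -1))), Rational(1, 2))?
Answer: Mul(Rational(2, 24971), I, Pow(371240311118, Rational(1, 2))) ≈ Mul(48.800, I)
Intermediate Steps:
Pow(Add(-2381, Mul(Add(-2248, -9233), Pow(Add(7680, 17291), -1))), Rational(1, 2)) = Pow(Add(-2381, Mul(-11481, Pow(24971, -1))), Rational(1, 2)) = Pow(Add(-2381, Mul(-11481, Rational(1, 24971))), Rational(1, 2)) = Pow(Add(-2381, Rational(-11481, 24971)), Rational(1, 2)) = Pow(Rational(-59467432, 24971), Rational(1, 2)) = Mul(Rational(2, 24971), I, Pow(371240311118, Rational(1, 2)))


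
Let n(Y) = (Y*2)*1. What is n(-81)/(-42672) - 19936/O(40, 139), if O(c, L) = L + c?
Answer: -141779999/1273048 ≈ -111.37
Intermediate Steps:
n(Y) = 2*Y (n(Y) = (2*Y)*1 = 2*Y)
n(-81)/(-42672) - 19936/O(40, 139) = (2*(-81))/(-42672) - 19936/(139 + 40) = -162*(-1/42672) - 19936/179 = 27/7112 - 19936*1/179 = 27/7112 - 19936/179 = -141779999/1273048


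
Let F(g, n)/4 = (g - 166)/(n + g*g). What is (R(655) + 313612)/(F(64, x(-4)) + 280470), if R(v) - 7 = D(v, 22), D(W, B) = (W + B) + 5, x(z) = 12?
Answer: 107595709/96014196 ≈ 1.1206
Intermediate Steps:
D(W, B) = 5 + B + W (D(W, B) = (B + W) + 5 = 5 + B + W)
R(v) = 34 + v (R(v) = 7 + (5 + 22 + v) = 7 + (27 + v) = 34 + v)
F(g, n) = 4*(-166 + g)/(n + g²) (F(g, n) = 4*((g - 166)/(n + g*g)) = 4*((-166 + g)/(n + g²)) = 4*(-166 + g)/(n + g²))
(R(655) + 313612)/(F(64, x(-4)) + 280470) = ((34 + 655) + 313612)/(4*(-166 + 64)/(12 + 64²) + 280470) = (689 + 313612)/(4*(-102)/(12 + 4096) + 280470) = 314301/(4*(-102)/4108 + 280470) = 314301/(4*(1/4108)*(-102) + 280470) = 314301/(-102/1027 + 280470) = 314301/(288042588/1027) = 314301*(1027/288042588) = 107595709/96014196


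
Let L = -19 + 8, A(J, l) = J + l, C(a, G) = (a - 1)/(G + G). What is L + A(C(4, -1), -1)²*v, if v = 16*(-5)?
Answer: -511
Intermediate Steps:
C(a, G) = (-1 + a)/(2*G) (C(a, G) = (-1 + a)/((2*G)) = (-1 + a)*(1/(2*G)) = (-1 + a)/(2*G))
v = -80
L = -11
L + A(C(4, -1), -1)²*v = -11 + ((½)*(-1 + 4)/(-1) - 1)²*(-80) = -11 + ((½)*(-1)*3 - 1)²*(-80) = -11 + (-3/2 - 1)²*(-80) = -11 + (-5/2)²*(-80) = -11 + (25/4)*(-80) = -11 - 500 = -511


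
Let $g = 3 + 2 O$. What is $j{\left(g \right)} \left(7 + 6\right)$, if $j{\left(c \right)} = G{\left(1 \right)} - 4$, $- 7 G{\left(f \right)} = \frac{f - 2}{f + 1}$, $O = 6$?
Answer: $- \frac{715}{14} \approx -51.071$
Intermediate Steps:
$G{\left(f \right)} = - \frac{-2 + f}{7 \left(1 + f\right)}$ ($G{\left(f \right)} = - \frac{\left(f - 2\right) \frac{1}{f + 1}}{7} = - \frac{\left(-2 + f\right) \frac{1}{1 + f}}{7} = - \frac{\frac{1}{1 + f} \left(-2 + f\right)}{7} = - \frac{-2 + f}{7 \left(1 + f\right)}$)
$g = 15$ ($g = 3 + 2 \cdot 6 = 3 + 12 = 15$)
$j{\left(c \right)} = - \frac{55}{14}$ ($j{\left(c \right)} = \frac{2 - 1}{7 \left(1 + 1\right)} - 4 = \frac{2 - 1}{7 \cdot 2} - 4 = \frac{1}{7} \cdot \frac{1}{2} \cdot 1 - 4 = \frac{1}{14} - 4 = - \frac{55}{14}$)
$j{\left(g \right)} \left(7 + 6\right) = - \frac{55 \left(7 + 6\right)}{14} = \left(- \frac{55}{14}\right) 13 = - \frac{715}{14}$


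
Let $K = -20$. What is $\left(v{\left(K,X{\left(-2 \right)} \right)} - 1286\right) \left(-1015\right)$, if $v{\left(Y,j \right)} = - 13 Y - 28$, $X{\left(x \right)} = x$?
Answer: $1069810$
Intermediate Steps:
$v{\left(Y,j \right)} = -28 - 13 Y$
$\left(v{\left(K,X{\left(-2 \right)} \right)} - 1286\right) \left(-1015\right) = \left(\left(-28 - -260\right) - 1286\right) \left(-1015\right) = \left(\left(-28 + 260\right) - 1286\right) \left(-1015\right) = \left(232 - 1286\right) \left(-1015\right) = \left(-1054\right) \left(-1015\right) = 1069810$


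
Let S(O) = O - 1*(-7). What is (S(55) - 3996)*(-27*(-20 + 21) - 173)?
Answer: 786800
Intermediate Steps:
S(O) = 7 + O (S(O) = O + 7 = 7 + O)
(S(55) - 3996)*(-27*(-20 + 21) - 173) = ((7 + 55) - 3996)*(-27*(-20 + 21) - 173) = (62 - 3996)*(-27*1 - 173) = -3934*(-27 - 173) = -3934*(-200) = 786800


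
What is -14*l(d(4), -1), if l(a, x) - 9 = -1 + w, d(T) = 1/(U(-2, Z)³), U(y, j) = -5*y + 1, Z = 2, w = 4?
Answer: -168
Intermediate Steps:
U(y, j) = 1 - 5*y
d(T) = 1/1331 (d(T) = 1/((1 - 5*(-2))³) = 1/((1 + 10)³) = 1/(11³) = 1/1331)
l(a, x) = 12 (l(a, x) = 9 + (-1 + 4) = 9 + 3 = 12)
-14*l(d(4), -1) = -14*12 = -168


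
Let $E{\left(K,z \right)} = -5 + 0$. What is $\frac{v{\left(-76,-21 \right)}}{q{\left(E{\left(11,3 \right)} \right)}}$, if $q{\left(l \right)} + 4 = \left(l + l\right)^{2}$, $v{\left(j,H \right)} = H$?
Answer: $- \frac{7}{32} \approx -0.21875$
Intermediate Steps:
$E{\left(K,z \right)} = -5$
$q{\left(l \right)} = -4 + 4 l^{2}$ ($q{\left(l \right)} = -4 + \left(l + l\right)^{2} = -4 + \left(2 l\right)^{2} = -4 + 4 l^{2}$)
$\frac{v{\left(-76,-21 \right)}}{q{\left(E{\left(11,3 \right)} \right)}} = - \frac{21}{-4 + 4 \left(-5\right)^{2}} = - \frac{21}{-4 + 4 \cdot 25} = - \frac{21}{-4 + 100} = - \frac{21}{96} = \left(-21\right) \frac{1}{96} = - \frac{7}{32}$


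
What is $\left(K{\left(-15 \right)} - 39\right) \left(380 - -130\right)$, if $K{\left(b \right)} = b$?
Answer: $-27540$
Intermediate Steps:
$\left(K{\left(-15 \right)} - 39\right) \left(380 - -130\right) = \left(-15 - 39\right) \left(380 - -130\right) = - 54 \left(380 + 130\right) = \left(-54\right) 510 = -27540$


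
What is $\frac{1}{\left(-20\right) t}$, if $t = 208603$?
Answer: $- \frac{1}{4172060} \approx -2.3969 \cdot 10^{-7}$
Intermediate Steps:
$\frac{1}{\left(-20\right) t} = \frac{1}{\left(-20\right) 208603} = \frac{1}{-4172060} = - \frac{1}{4172060}$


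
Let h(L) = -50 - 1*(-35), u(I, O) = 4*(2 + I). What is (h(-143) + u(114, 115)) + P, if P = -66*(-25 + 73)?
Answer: -2719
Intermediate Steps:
u(I, O) = 8 + 4*I
h(L) = -15 (h(L) = -50 + 35 = -15)
P = -3168 (P = -66*48 = -3168)
(h(-143) + u(114, 115)) + P = (-15 + (8 + 4*114)) - 3168 = (-15 + (8 + 456)) - 3168 = (-15 + 464) - 3168 = 449 - 3168 = -2719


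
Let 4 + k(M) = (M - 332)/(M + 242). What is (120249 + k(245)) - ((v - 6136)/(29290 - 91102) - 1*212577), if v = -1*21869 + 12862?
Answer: 10018742864683/30102444 ≈ 3.3282e+5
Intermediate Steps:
k(M) = -4 + (-332 + M)/(242 + M) (k(M) = -4 + (M - 332)/(M + 242) = -4 + (-332 + M)/(242 + M))
v = -9007 (v = -21869 + 12862 = -9007)
(120249 + k(245)) - ((v - 6136)/(29290 - 91102) - 1*212577) = (120249 + (-1300 - 3*245)/(242 + 245)) - ((-9007 - 6136)/(29290 - 91102) - 1*212577) = (120249 + (-1300 - 735)/487) - (-15143/(-61812) - 212577) = (120249 + (1/487)*(-2035)) - (-15143*(-1/61812) - 212577) = (120249 - 2035/487) - (15143/61812 - 212577) = 58559228/487 - 1*(-13139794381/61812) = 58559228/487 + 13139794381/61812 = 10018742864683/30102444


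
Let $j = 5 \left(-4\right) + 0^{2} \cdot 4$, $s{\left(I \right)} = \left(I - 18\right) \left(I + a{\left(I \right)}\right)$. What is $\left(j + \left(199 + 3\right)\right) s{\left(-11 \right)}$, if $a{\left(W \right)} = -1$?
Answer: $63336$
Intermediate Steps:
$s{\left(I \right)} = \left(-1 + I\right) \left(-18 + I\right)$ ($s{\left(I \right)} = \left(I - 18\right) \left(I - 1\right) = \left(-18 + I\right) \left(-1 + I\right) = \left(-1 + I\right) \left(-18 + I\right)$)
$j = -20$ ($j = -20 + 0 \cdot 4 = -20 + 0 = -20$)
$\left(j + \left(199 + 3\right)\right) s{\left(-11 \right)} = \left(-20 + \left(199 + 3\right)\right) \left(18 + \left(-11\right)^{2} - -209\right) = \left(-20 + 202\right) \left(18 + 121 + 209\right) = 182 \cdot 348 = 63336$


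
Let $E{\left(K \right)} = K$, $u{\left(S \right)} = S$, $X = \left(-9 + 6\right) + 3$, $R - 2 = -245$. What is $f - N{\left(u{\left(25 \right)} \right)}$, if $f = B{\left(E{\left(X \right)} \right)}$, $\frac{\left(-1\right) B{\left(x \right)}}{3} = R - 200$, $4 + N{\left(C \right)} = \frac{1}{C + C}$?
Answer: $\frac{66649}{50} \approx 1333.0$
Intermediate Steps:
$R = -243$ ($R = 2 - 245 = -243$)
$X = 0$ ($X = -3 + 3 = 0$)
$N{\left(C \right)} = -4 + \frac{1}{2 C}$ ($N{\left(C \right)} = -4 + \frac{1}{C + C} = -4 + \frac{1}{2 C}$)
$B{\left(x \right)} = 1329$ ($B{\left(x \right)} = - 3 \left(-243 - 200\right) = \left(-3\right) \left(-443\right) = 1329$)
$f = 1329$
$f - N{\left(u{\left(25 \right)} \right)} = 1329 - \left(-4 + \frac{1}{2 \cdot 25}\right) = 1329 - \left(-4 + \frac{1}{2} \cdot \frac{1}{25}\right) = 1329 - \left(-4 + \frac{1}{50}\right) = 1329 - - \frac{199}{50} = 1329 + \frac{199}{50} = \frac{66649}{50}$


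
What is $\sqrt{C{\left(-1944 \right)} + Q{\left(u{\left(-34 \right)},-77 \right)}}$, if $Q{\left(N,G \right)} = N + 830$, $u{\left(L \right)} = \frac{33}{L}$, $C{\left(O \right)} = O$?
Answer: $\frac{i \sqrt{1288906}}{34} \approx 33.391 i$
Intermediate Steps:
$Q{\left(N,G \right)} = 830 + N$
$\sqrt{C{\left(-1944 \right)} + Q{\left(u{\left(-34 \right)},-77 \right)}} = \sqrt{-1944 + \left(830 + \frac{33}{-34}\right)} = \sqrt{-1944 + \left(830 + 33 \left(- \frac{1}{34}\right)\right)} = \sqrt{-1944 + \left(830 - \frac{33}{34}\right)} = \sqrt{-1944 + \frac{28187}{34}} = \sqrt{- \frac{37909}{34}} = \frac{i \sqrt{1288906}}{34}$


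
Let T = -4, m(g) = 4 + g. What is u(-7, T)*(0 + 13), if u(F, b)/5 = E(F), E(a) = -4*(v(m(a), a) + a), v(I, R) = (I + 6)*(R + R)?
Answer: 12740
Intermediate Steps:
v(I, R) = 2*R*(6 + I) (v(I, R) = (6 + I)*(2*R) = 2*R*(6 + I))
E(a) = -4*a - 8*a*(10 + a) (E(a) = -4*(2*a*(6 + (4 + a)) + a) = -4*(2*a*(10 + a) + a) = -4*(a + 2*a*(10 + a)) = -4*a - 8*a*(10 + a))
u(F, b) = 20*F*(-21 - 2*F) (u(F, b) = 5*(4*F*(-21 - 2*F)) = 20*F*(-21 - 2*F))
u(-7, T)*(0 + 13) = (20*(-7)*(-21 - 2*(-7)))*(0 + 13) = (20*(-7)*(-21 + 14))*13 = (20*(-7)*(-7))*13 = 980*13 = 12740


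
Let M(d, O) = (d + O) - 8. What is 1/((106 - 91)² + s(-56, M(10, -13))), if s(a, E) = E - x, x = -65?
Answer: 1/279 ≈ 0.0035842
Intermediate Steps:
M(d, O) = -8 + O + d (M(d, O) = (O + d) - 8 = -8 + O + d)
s(a, E) = 65 + E (s(a, E) = E - 1*(-65) = E + 65 = 65 + E)
1/((106 - 91)² + s(-56, M(10, -13))) = 1/((106 - 91)² + (65 + (-8 - 13 + 10))) = 1/(15² + (65 - 11)) = 1/(225 + 54) = 1/279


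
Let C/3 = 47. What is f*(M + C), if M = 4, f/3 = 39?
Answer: 16965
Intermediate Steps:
f = 117 (f = 3*39 = 117)
C = 141 (C = 3*47 = 141)
f*(M + C) = 117*(4 + 141) = 117*145 = 16965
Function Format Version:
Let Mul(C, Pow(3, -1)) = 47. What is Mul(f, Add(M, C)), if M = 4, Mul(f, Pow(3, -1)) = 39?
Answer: 16965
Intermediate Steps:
f = 117 (f = Mul(3, 39) = 117)
C = 141 (C = Mul(3, 47) = 141)
Mul(f, Add(M, C)) = Mul(117, Add(4, 141)) = Mul(117, 145) = 16965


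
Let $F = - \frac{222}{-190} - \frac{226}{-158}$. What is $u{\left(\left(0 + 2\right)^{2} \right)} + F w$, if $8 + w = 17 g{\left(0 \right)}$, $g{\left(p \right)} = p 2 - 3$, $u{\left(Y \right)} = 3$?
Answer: $- \frac{1128221}{7505} \approx -150.33$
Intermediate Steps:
$F = \frac{19504}{7505}$ ($F = \left(-222\right) \left(- \frac{1}{190}\right) - - \frac{113}{79} = \frac{111}{95} + \frac{113}{79} = \frac{19504}{7505} \approx 2.5988$)
$g{\left(p \right)} = -3 + 2 p$ ($g{\left(p \right)} = 2 p - 3 = -3 + 2 p$)
$w = -59$ ($w = -8 + 17 \left(-3 + 2 \cdot 0\right) = -8 + 17 \left(-3 + 0\right) = -8 + 17 \left(-3\right) = -8 - 51 = -59$)
$u{\left(\left(0 + 2\right)^{2} \right)} + F w = 3 + \frac{19504}{7505} \left(-59\right) = 3 - \frac{1150736}{7505} = - \frac{1128221}{7505}$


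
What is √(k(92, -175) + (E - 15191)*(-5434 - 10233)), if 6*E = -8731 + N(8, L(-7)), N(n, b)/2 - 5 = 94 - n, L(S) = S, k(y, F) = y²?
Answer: √9371834094/6 ≈ 16135.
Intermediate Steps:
N(n, b) = 198 - 2*n (N(n, b) = 10 + 2*(94 - n) = 10 + (188 - 2*n) = 198 - 2*n)
E = -8549/6 (E = (-8731 + (198 - 2*8))/6 = (-8731 + (198 - 16))/6 = (-8731 + 182)/6 = (⅙)*(-8549) = -8549/6 ≈ -1424.8)
√(k(92, -175) + (E - 15191)*(-5434 - 10233)) = √(92² + (-8549/6 - 15191)*(-5434 - 10233)) = √(8464 - 99695/6*(-15667)) = √(8464 + 1561921565/6) = √(1561972349/6) = √9371834094/6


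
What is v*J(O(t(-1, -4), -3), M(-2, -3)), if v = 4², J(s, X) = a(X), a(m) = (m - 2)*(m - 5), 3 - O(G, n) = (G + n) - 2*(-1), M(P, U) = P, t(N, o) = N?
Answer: 448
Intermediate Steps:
O(G, n) = 1 - G - n (O(G, n) = 3 - ((G + n) - 2*(-1)) = 3 - ((G + n) + 2) = 3 - (2 + G + n) = 3 + (-2 - G - n) = 1 - G - n)
a(m) = (-5 + m)*(-2 + m) (a(m) = (-2 + m)*(-5 + m) = (-5 + m)*(-2 + m))
J(s, X) = 10 + X² - 7*X
v = 16
v*J(O(t(-1, -4), -3), M(-2, -3)) = 16*(10 + (-2)² - 7*(-2)) = 16*(10 + 4 + 14) = 16*28 = 448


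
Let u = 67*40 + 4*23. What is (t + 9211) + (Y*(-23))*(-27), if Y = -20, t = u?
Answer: -437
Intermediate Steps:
u = 2772 (u = 2680 + 92 = 2772)
t = 2772
(t + 9211) + (Y*(-23))*(-27) = (2772 + 9211) - 20*(-23)*(-27) = 11983 + 460*(-27) = 11983 - 12420 = -437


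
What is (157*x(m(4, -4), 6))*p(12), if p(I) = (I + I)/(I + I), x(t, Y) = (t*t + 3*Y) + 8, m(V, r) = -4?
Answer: 6594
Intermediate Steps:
x(t, Y) = 8 + t² + 3*Y (x(t, Y) = (t² + 3*Y) + 8 = 8 + t² + 3*Y)
p(I) = 1 (p(I) = (2*I)/((2*I)) = (2*I)*(1/(2*I)) = 1)
(157*x(m(4, -4), 6))*p(12) = (157*(8 + (-4)² + 3*6))*1 = (157*(8 + 16 + 18))*1 = (157*42)*1 = 6594*1 = 6594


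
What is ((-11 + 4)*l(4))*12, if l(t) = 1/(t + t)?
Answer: -21/2 ≈ -10.500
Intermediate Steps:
l(t) = 1/(2*t)
((-11 + 4)*l(4))*12 = ((-11 + 4)*((1/2)/4))*12 = -7/(2*4)*12 = -7*1/8*12 = -7/8*12 = -21/2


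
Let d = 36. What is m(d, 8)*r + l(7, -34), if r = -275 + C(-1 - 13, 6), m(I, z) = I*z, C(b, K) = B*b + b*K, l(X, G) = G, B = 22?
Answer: -192130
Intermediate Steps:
C(b, K) = 22*b + K*b (C(b, K) = 22*b + b*K = 22*b + K*b)
r = -667 (r = -275 + (-1 - 13)*(22 + 6) = -275 - 14*28 = -275 - 392 = -667)
m(d, 8)*r + l(7, -34) = (36*8)*(-667) - 34 = 288*(-667) - 34 = -192096 - 34 = -192130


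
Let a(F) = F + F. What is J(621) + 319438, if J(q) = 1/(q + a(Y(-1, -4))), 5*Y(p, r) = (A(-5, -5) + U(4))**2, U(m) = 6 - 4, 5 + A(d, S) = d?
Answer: 1032743059/3233 ≈ 3.1944e+5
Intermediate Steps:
A(d, S) = -5 + d
U(m) = 2
Y(p, r) = 64/5 (Y(p, r) = ((-5 - 5) + 2)**2/5 = (-10 + 2)**2/5 = (1/5)*(-8)**2 = (1/5)*64 = 64/5)
a(F) = 2*F
J(q) = 1/(128/5 + q) (J(q) = 1/(q + 2*(64/5)) = 1/(q + 128/5) = 1/(128/5 + q))
J(621) + 319438 = 5/(128 + 5*621) + 319438 = 5/(128 + 3105) + 319438 = 5/3233 + 319438 = 1032743059/3233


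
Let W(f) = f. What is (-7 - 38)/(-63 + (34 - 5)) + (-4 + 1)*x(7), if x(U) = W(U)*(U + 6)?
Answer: -9237/34 ≈ -271.68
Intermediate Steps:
x(U) = U*(6 + U) (x(U) = U*(U + 6) = U*(6 + U))
(-7 - 38)/(-63 + (34 - 5)) + (-4 + 1)*x(7) = (-7 - 38)/(-63 + (34 - 5)) + (-4 + 1)*(7*(6 + 7)) = -45/(-63 + 29) - 21*13 = -45/(-34) - 3*91 = -45*(-1/34) - 273 = 45/34 - 273 = -9237/34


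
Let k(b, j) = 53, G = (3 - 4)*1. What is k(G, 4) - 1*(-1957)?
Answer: 2010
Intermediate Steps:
G = -1 (G = -1*1 = -1)
k(G, 4) - 1*(-1957) = 53 - 1*(-1957) = 53 + 1957 = 2010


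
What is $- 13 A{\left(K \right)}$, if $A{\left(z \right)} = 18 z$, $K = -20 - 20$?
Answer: $9360$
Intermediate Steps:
$K = -40$ ($K = -20 - 20 = -40$)
$- 13 A{\left(K \right)} = - 13 \cdot 18 \left(-40\right) = \left(-13\right) \left(-720\right) = 9360$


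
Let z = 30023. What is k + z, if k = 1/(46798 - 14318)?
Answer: 975147041/32480 ≈ 30023.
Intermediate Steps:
k = 1/32480 ≈ 3.0788e-5
k + z = 1/32480 + 30023 = 975147041/32480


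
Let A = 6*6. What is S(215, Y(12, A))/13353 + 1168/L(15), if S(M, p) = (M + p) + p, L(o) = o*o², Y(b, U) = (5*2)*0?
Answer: 5440643/15022125 ≈ 0.36218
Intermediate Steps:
A = 36
Y(b, U) = 0 (Y(b, U) = 10*0 = 0)
L(o) = o³
S(M, p) = M + 2*p
S(215, Y(12, A))/13353 + 1168/L(15) = (215 + 2*0)/13353 + 1168/(15³) = (215 + 0)*(1/13353) + 1168/3375 = 215*(1/13353) + 1168*(1/3375) = 215/13353 + 1168/3375 = 5440643/15022125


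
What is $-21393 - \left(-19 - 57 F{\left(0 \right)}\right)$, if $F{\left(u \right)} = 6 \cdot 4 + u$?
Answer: $-20006$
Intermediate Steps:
$F{\left(u \right)} = 24 + u$
$-21393 - \left(-19 - 57 F{\left(0 \right)}\right) = -21393 - \left(-19 - 57 \left(24 + 0\right)\right) = -21393 - \left(-19 - 1368\right) = -21393 - -1387 = -21393 + 1387 = -20006$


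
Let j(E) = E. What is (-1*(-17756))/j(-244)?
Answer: -4439/61 ≈ -72.771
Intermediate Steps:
(-1*(-17756))/j(-244) = -1*(-17756)/(-244) = 17756*(-1/244) = -4439/61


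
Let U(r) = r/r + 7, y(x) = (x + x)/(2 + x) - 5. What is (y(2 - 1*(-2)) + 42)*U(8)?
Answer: 920/3 ≈ 306.67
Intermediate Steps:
y(x) = -5 + 2*x/(2 + x) (y(x) = (2*x)/(2 + x) - 5 = 2*x/(2 + x) - 5 = -5 + 2*x/(2 + x))
U(r) = 8 (U(r) = 1 + 7 = 8)
(y(2 - 1*(-2)) + 42)*U(8) = ((-10 - 3*(2 - 1*(-2)))/(2 + (2 - 1*(-2))) + 42)*8 = ((-10 - 3*(2 + 2))/(2 + (2 + 2)) + 42)*8 = ((-10 - 3*4)/(2 + 4) + 42)*8 = ((-10 - 12)/6 + 42)*8 = ((⅙)*(-22) + 42)*8 = (-11/3 + 42)*8 = (115/3)*8 = 920/3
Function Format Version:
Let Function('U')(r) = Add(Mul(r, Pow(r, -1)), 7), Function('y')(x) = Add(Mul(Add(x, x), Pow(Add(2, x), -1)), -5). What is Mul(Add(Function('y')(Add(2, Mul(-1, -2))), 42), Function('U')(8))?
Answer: Rational(920, 3) ≈ 306.67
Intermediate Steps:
Function('y')(x) = Add(-5, Mul(2, x, Pow(Add(2, x), -1))) (Function('y')(x) = Add(Mul(Mul(2, x), Pow(Add(2, x), -1)), -5) = Add(Mul(2, x, Pow(Add(2, x), -1)), -5) = Add(-5, Mul(2, x, Pow(Add(2, x), -1))))
Function('U')(r) = 8 (Function('U')(r) = Add(1, 7) = 8)
Mul(Add(Function('y')(Add(2, Mul(-1, -2))), 42), Function('U')(8)) = Mul(Add(Mul(Pow(Add(2, Add(2, Mul(-1, -2))), -1), Add(-10, Mul(-3, Add(2, Mul(-1, -2))))), 42), 8) = Mul(Add(Mul(Pow(Add(2, Add(2, 2)), -1), Add(-10, Mul(-3, Add(2, 2)))), 42), 8) = Mul(Add(Mul(Pow(Add(2, 4), -1), Add(-10, Mul(-3, 4))), 42), 8) = Mul(Add(Mul(Pow(6, -1), Add(-10, -12)), 42), 8) = Mul(Add(Mul(Rational(1, 6), -22), 42), 8) = Mul(Add(Rational(-11, 3), 42), 8) = Mul(Rational(115, 3), 8) = Rational(920, 3)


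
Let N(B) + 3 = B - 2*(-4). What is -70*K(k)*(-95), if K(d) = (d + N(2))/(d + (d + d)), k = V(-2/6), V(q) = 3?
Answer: 66500/9 ≈ 7388.9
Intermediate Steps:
k = 3
N(B) = 5 + B (N(B) = -3 + (B - 2*(-4)) = -3 + (B + 8) = -3 + (8 + B) = 5 + B)
K(d) = (7 + d)/(3*d) (K(d) = (d + (5 + 2))/(d + (d + d)) = (d + 7)/(d + 2*d) = (7 + d)/((3*d)) = (7 + d)*(1/(3*d)) = (7 + d)/(3*d))
-70*K(k)*(-95) = -70*(7 + 3)/(3*3)*(-95) = -70*10/(3*3)*(-95) = -70*10/9*(-95) = -700/9*(-95) = 66500/9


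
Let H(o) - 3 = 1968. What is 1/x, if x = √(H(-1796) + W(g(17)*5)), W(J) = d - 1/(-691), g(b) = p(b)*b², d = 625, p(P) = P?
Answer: √1239541367/1793837 ≈ 0.019627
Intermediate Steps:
H(o) = 1971 (H(o) = 3 + 1968 = 1971)
g(b) = b³ (g(b) = b*b² = b³)
W(J) = 431876/691 (W(J) = 625 - 1/(-691) = 625 - 1*(-1/691) = 625 + 1/691 = 431876/691)
x = √1239541367/691 (x = √(1971 + 431876/691) = √(1793837/691) = √1239541367/691 ≈ 50.951)
1/x = 1/(√1239541367/691) = √1239541367/1793837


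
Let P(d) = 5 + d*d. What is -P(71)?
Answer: -5046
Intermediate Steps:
P(d) = 5 + d²
-P(71) = -(5 + 71²) = -(5 + 5041) = -1*5046 = -5046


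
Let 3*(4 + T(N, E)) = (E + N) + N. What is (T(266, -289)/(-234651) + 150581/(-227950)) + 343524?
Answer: 18374615264231419/53488695450 ≈ 3.4352e+5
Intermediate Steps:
T(N, E) = -4 + E/3 + 2*N/3 (T(N, E) = -4 + ((E + N) + N)/3 = -4 + (E + 2*N)/3 = -4 + (E/3 + 2*N/3) = -4 + E/3 + 2*N/3)
(T(266, -289)/(-234651) + 150581/(-227950)) + 343524 = ((-4 + (1/3)*(-289) + (2/3)*266)/(-234651) + 150581/(-227950)) + 343524 = ((-4 - 289/3 + 532/3)*(-1/234651) + 150581*(-1/227950)) + 343524 = (77*(-1/234651) - 150581/227950) + 343524 = (-77/234651 - 150581/227950) + 343524 = -35351534381/53488695450 + 343524 = 18374615264231419/53488695450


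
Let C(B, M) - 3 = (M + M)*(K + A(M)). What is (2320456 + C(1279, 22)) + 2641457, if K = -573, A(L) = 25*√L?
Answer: 4936704 + 1100*√22 ≈ 4.9419e+6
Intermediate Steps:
C(B, M) = 3 + 2*M*(-573 + 25*√M) (C(B, M) = 3 + (M + M)*(-573 + 25*√M) = 3 + (2*M)*(-573 + 25*√M) = 3 + 2*M*(-573 + 25*√M))
(2320456 + C(1279, 22)) + 2641457 = (2320456 + (3 - 1146*22 + 50*22^(3/2))) + 2641457 = (2320456 + (3 - 25212 + 50*(22*√22))) + 2641457 = (2320456 + (3 - 25212 + 1100*√22)) + 2641457 = (2320456 + (-25209 + 1100*√22)) + 2641457 = (2295247 + 1100*√22) + 2641457 = 4936704 + 1100*√22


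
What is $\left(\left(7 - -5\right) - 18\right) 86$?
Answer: $-516$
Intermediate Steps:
$\left(\left(7 - -5\right) - 18\right) 86 = \left(\left(7 + 5\right) - 18\right) 86 = \left(12 - 18\right) 86 = \left(-6\right) 86 = -516$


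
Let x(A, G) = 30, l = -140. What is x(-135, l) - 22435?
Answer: -22405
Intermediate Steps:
x(-135, l) - 22435 = 30 - 22435 = -22405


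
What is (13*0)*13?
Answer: 0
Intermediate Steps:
(13*0)*13 = 0*13 = 0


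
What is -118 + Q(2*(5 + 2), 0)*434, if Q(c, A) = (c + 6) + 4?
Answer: 10298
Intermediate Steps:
Q(c, A) = 10 + c (Q(c, A) = (6 + c) + 4 = 10 + c)
-118 + Q(2*(5 + 2), 0)*434 = -118 + (10 + 2*(5 + 2))*434 = -118 + (10 + 2*7)*434 = -118 + (10 + 14)*434 = -118 + 24*434 = -118 + 10416 = 10298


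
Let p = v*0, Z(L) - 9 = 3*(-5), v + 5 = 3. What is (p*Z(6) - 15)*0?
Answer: 0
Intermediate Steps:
v = -2 (v = -5 + 3 = -2)
Z(L) = -6 (Z(L) = 9 + 3*(-5) = 9 - 15 = -6)
p = 0 (p = -2*0 = 0)
(p*Z(6) - 15)*0 = (0*(-6) - 15)*0 = (0 - 15)*0 = -15*0 = 0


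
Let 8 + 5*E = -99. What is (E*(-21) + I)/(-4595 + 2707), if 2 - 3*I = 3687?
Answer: 2921/7080 ≈ 0.41257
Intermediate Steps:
E = -107/5 (E = -8/5 + (⅕)*(-99) = -8/5 - 99/5 = -107/5 ≈ -21.400)
I = -3685/3 (I = ⅔ - ⅓*3687 = ⅔ - 1229 = -3685/3 ≈ -1228.3)
(E*(-21) + I)/(-4595 + 2707) = (-107/5*(-21) - 3685/3)/(-4595 + 2707) = (2247/5 - 3685/3)/(-1888) = -11684/15*(-1/1888) = 2921/7080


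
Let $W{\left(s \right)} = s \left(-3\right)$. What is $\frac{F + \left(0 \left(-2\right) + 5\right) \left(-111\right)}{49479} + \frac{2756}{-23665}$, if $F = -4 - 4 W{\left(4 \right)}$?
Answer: $- \frac{148456939}{1170920535} \approx -0.12679$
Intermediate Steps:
$W{\left(s \right)} = - 3 s$
$F = 44$ ($F = -4 - 4 \left(\left(-3\right) 4\right) = -4 - -48 = -4 + 48 = 44$)
$\frac{F + \left(0 \left(-2\right) + 5\right) \left(-111\right)}{49479} + \frac{2756}{-23665} = \frac{44 + \left(0 \left(-2\right) + 5\right) \left(-111\right)}{49479} + \frac{2756}{-23665} = \left(44 + \left(0 + 5\right) \left(-111\right)\right) \frac{1}{49479} + 2756 \left(- \frac{1}{23665}\right) = \left(44 + 5 \left(-111\right)\right) \frac{1}{49479} - \frac{2756}{23665} = \left(44 - 555\right) \frac{1}{49479} - \frac{2756}{23665} = \left(-511\right) \frac{1}{49479} - \frac{2756}{23665} = - \frac{511}{49479} - \frac{2756}{23665} = - \frac{148456939}{1170920535}$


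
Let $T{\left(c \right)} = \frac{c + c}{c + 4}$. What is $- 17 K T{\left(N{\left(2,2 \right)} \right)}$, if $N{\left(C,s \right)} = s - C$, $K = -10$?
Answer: $0$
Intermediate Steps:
$T{\left(c \right)} = \frac{2 c}{4 + c}$
$- 17 K T{\left(N{\left(2,2 \right)} \right)} = \left(-17\right) \left(-10\right) \frac{2 \left(2 - 2\right)}{4 + \left(2 - 2\right)} = 170 \frac{2 \left(2 - 2\right)}{4 + \left(2 - 2\right)} = 170 \cdot 2 \cdot 0 \frac{1}{4 + 0} = 170 \cdot 2 \cdot 0 \cdot \frac{1}{4} = 170 \cdot 0 = 0$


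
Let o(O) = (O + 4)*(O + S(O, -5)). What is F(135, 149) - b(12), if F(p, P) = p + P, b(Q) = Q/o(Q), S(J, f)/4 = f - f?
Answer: 4543/16 ≈ 283.94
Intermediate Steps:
S(J, f) = 0 (S(J, f) = 4*(f - f) = 4*0 = 0)
o(O) = O*(4 + O) (o(O) = (O + 4)*(O + 0) = (4 + O)*O = O*(4 + O))
b(Q) = 1/(4 + Q) (b(Q) = Q/((Q*(4 + Q))) = Q*(1/(Q*(4 + Q))) = 1/(4 + Q))
F(p, P) = P + p
F(135, 149) - b(12) = (149 + 135) - 1/(4 + 12) = 284 - 1/16 = 4543/16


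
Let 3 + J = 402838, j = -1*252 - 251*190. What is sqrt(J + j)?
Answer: 11*sqrt(2933) ≈ 595.73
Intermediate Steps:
j = -47942 (j = -252 - 47690 = -47942)
J = 402835 (J = -3 + 402838 = 402835)
sqrt(J + j) = sqrt(402835 - 47942) = sqrt(354893) = 11*sqrt(2933)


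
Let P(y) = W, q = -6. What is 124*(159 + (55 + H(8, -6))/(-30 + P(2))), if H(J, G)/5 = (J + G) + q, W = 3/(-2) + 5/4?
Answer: 2368276/121 ≈ 19573.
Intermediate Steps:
W = -1/4 (W = 3*(-1/2) + 5*(1/4) = -3/2 + 5/4 = -1/4 ≈ -0.25000)
H(J, G) = -30 + 5*G + 5*J (H(J, G) = 5*((J + G) - 6) = 5*((G + J) - 6) = 5*(-6 + G + J) = -30 + 5*G + 5*J)
P(y) = -1/4
124*(159 + (55 + H(8, -6))/(-30 + P(2))) = 124*(159 + (55 + (-30 + 5*(-6) + 5*8))/(-30 - 1/4)) = 124*(159 + (55 + (-30 - 30 + 40))/(-121/4)) = 124*(159 + (55 - 20)*(-4/121)) = 124*(159 + 35*(-4/121)) = 124*(159 - 140/121) = 124*(19099/121) = 2368276/121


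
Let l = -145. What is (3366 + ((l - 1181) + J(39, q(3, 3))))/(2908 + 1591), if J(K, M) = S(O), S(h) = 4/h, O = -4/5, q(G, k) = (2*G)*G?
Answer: 185/409 ≈ 0.45232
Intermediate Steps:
q(G, k) = 2*G**2
O = -4/5 (O = -4*1/5 = -4/5 ≈ -0.80000)
J(K, M) = -5 (J(K, M) = 4/(-4/5) = 4*(-5/4) = -5)
(3366 + ((l - 1181) + J(39, q(3, 3))))/(2908 + 1591) = (3366 + ((-145 - 1181) - 5))/(2908 + 1591) = (3366 + (-1326 - 5))/4499 = (3366 - 1331)*(1/4499) = 2035*(1/4499) = 185/409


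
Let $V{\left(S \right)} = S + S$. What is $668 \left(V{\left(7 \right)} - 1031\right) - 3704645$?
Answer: $-4384001$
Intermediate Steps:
$V{\left(S \right)} = 2 S$
$668 \left(V{\left(7 \right)} - 1031\right) - 3704645 = 668 \left(2 \cdot 7 - 1031\right) - 3704645 = 668 \left(14 - 1031\right) - 3704645 = 668 \left(-1017\right) - 3704645 = -679356 - 3704645 = -4384001$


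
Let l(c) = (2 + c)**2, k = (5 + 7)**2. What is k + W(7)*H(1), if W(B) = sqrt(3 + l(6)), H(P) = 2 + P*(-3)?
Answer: 144 - sqrt(67) ≈ 135.81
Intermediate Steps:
k = 144 (k = 12**2 = 144)
H(P) = 2 - 3*P
W(B) = sqrt(67) (W(B) = sqrt(3 + (2 + 6)**2) = sqrt(3 + 8**2) = sqrt(3 + 64) = sqrt(67))
k + W(7)*H(1) = 144 + sqrt(67)*(2 - 3*1) = 144 + sqrt(67)*(2 - 3) = 144 + sqrt(67)*(-1) = 144 - sqrt(67)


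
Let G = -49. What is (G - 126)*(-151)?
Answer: 26425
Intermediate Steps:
(G - 126)*(-151) = (-49 - 126)*(-151) = -175*(-151) = 26425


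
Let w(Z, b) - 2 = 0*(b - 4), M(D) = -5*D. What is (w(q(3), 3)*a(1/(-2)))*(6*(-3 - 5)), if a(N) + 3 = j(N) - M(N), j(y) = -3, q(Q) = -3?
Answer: 816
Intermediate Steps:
w(Z, b) = 2 (w(Z, b) = 2 + 0*(b - 4) = 2 + 0*(-4 + b) = 2 + 0 = 2)
a(N) = -6 + 5*N (a(N) = -3 + (-3 - (-5)*N) = -3 + (-3 + 5*N) = -6 + 5*N)
(w(q(3), 3)*a(1/(-2)))*(6*(-3 - 5)) = (2*(-6 + 5/(-2)))*(6*(-3 - 5)) = (2*(-6 + 5*(-1/2)))*(6*(-8)) = (2*(-6 - 5/2))*(-48) = (2*(-17/2))*(-48) = -17*(-48) = 816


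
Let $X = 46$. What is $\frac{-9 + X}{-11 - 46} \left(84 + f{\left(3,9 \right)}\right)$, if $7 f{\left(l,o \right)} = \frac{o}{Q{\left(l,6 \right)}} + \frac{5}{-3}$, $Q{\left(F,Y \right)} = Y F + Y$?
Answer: $- \frac{520997}{9576} \approx -54.407$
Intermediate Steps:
$Q{\left(F,Y \right)} = Y + F Y$ ($Q{\left(F,Y \right)} = F Y + Y = Y + F Y$)
$f{\left(l,o \right)} = - \frac{5}{21} + \frac{o}{7 \left(6 + 6 l\right)}$ ($f{\left(l,o \right)} = \frac{\frac{o}{6 \left(1 + l\right)} + \frac{5}{-3}}{7} = \frac{\frac{o}{6 + 6 l} + 5 \left(- \frac{1}{3}\right)}{7} = \frac{\frac{o}{6 + 6 l} - \frac{5}{3}}{7} = \frac{- \frac{5}{3} + \frac{o}{6 + 6 l}}{7} = - \frac{5}{21} + \frac{o}{7 \left(6 + 6 l\right)}$)
$\frac{-9 + X}{-11 - 46} \left(84 + f{\left(3,9 \right)}\right) = \frac{-9 + 46}{-11 - 46} \left(84 + \frac{-10 + 9 - 30}{42 \left(1 + 3\right)}\right) = \frac{37}{-57} \left(84 + \frac{-10 + 9 - 30}{42 \cdot 4}\right) = 37 \left(- \frac{1}{57}\right) \left(84 + \frac{1}{42} \cdot \frac{1}{4} \left(-31\right)\right) = - \frac{37 \left(84 - \frac{31}{168}\right)}{57} = \left(- \frac{37}{57}\right) \frac{14081}{168} = - \frac{520997}{9576}$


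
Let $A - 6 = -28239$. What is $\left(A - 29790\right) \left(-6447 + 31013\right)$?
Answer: $-1425393018$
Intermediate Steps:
$A = -28233$ ($A = 6 - 28239 = -28233$)
$\left(A - 29790\right) \left(-6447 + 31013\right) = \left(-28233 - 29790\right) \left(-6447 + 31013\right) = \left(-58023\right) 24566 = -1425393018$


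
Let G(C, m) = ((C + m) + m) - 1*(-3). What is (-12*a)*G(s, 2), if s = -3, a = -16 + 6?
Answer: 480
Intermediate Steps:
a = -10
G(C, m) = 3 + C + 2*m (G(C, m) = (C + 2*m) + 3 = 3 + C + 2*m)
(-12*a)*G(s, 2) = (-12*(-10))*(3 - 3 + 2*2) = 120*(3 - 3 + 4) = 120*4 = 480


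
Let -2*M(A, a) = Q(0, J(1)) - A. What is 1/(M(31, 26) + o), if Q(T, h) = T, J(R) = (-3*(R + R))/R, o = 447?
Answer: 2/925 ≈ 0.0021622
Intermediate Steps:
J(R) = -6 (J(R) = (-6*R)/R = -6)
M(A, a) = A/2 (M(A, a) = -(0 - A)/2 = -(-1)*A/2 = A/2)
1/(M(31, 26) + o) = 1/((1/2)*31 + 447) = 1/(31/2 + 447) = 1/(925/2) = 2/925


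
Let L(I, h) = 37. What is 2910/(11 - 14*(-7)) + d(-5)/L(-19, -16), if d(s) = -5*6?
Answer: 104400/4033 ≈ 25.886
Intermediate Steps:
d(s) = -30
2910/(11 - 14*(-7)) + d(-5)/L(-19, -16) = 2910/(11 - 14*(-7)) - 30/37 = 2910/(11 + 98) - 30*1/37 = 2910/109 - 30/37 = 104400/4033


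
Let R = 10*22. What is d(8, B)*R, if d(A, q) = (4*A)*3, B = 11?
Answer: 21120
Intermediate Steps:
d(A, q) = 12*A
R = 220
d(8, B)*R = (12*8)*220 = 96*220 = 21120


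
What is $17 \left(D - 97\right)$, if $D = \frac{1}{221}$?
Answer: $- \frac{21436}{13} \approx -1648.9$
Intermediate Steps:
$D = \frac{1}{221} \approx 0.0045249$
$17 \left(D - 97\right) = 17 \left(\frac{1}{221} - 97\right) = 17 \left(- \frac{21436}{221}\right) = - \frac{21436}{13}$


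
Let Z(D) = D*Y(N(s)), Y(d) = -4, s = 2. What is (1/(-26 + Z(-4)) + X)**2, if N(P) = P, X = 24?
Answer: 57121/100 ≈ 571.21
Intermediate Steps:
Z(D) = -4*D (Z(D) = D*(-4) = -4*D)
(1/(-26 + Z(-4)) + X)**2 = (1/(-26 - 4*(-4)) + 24)**2 = (1/(-26 + 16) + 24)**2 = (1/(-10) + 24)**2 = (-1/10 + 24)**2 = (239/10)**2 = 57121/100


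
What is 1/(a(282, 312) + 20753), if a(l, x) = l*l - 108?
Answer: 1/100169 ≈ 9.9831e-6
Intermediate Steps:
a(l, x) = -108 + l**2 (a(l, x) = l**2 - 108 = -108 + l**2)
1/(a(282, 312) + 20753) = 1/((-108 + 282**2) + 20753) = 1/((-108 + 79524) + 20753) = 1/(79416 + 20753) = 1/100169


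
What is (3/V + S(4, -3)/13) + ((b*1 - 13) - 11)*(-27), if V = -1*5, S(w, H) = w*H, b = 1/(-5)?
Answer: 42372/65 ≈ 651.88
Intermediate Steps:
b = -⅕ ≈ -0.20000
S(w, H) = H*w
V = -5
(3/V + S(4, -3)/13) + ((b*1 - 13) - 11)*(-27) = (3/(-5) - 3*4/13) + ((-⅕*1 - 13) - 11)*(-27) = (3*(-⅕) - 12*1/13) + ((-⅕ - 13) - 11)*(-27) = (-⅗ - 12/13) + (-66/5 - 11)*(-27) = -99/65 - 121/5*(-27) = -99/65 + 3267/5 = 42372/65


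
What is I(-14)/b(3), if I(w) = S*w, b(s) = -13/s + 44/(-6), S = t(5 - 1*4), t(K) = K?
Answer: 6/5 ≈ 1.2000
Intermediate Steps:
S = 1 (S = 5 - 1*4 = 5 - 4 = 1)
b(s) = -22/3 - 13/s (b(s) = -13/s + 44*(-⅙) = -13/s - 22/3 = -22/3 - 13/s)
I(w) = w (I(w) = 1*w = w)
I(-14)/b(3) = -14/(-22/3 - 13/3) = -14/(-35/3) = -14*(-3/35) = 6/5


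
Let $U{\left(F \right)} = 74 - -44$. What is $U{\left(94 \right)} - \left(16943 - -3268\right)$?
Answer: $-20093$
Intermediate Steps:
$U{\left(F \right)} = 118$ ($U{\left(F \right)} = 74 + 44 = 118$)
$U{\left(94 \right)} - \left(16943 - -3268\right) = 118 - \left(16943 - -3268\right) = 118 - \left(16943 + 3268\right) = 118 - 20211 = -20093$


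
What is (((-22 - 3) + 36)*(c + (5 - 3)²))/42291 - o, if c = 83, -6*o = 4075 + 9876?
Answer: 21852129/9398 ≈ 2325.2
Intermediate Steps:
o = -13951/6 (o = -(4075 + 9876)/6 = -⅙*13951 = -13951/6 ≈ -2325.2)
(((-22 - 3) + 36)*(c + (5 - 3)²))/42291 - o = (((-22 - 3) + 36)*(83 + (5 - 3)²))/42291 - 1*(-13951/6) = ((-25 + 36)*(83 + 2²))*(1/42291) + 13951/6 = (11*(83 + 4))*(1/42291) + 13951/6 = (11*87)*(1/42291) + 13951/6 = 957*(1/42291) + 13951/6 = 319/14097 + 13951/6 = 21852129/9398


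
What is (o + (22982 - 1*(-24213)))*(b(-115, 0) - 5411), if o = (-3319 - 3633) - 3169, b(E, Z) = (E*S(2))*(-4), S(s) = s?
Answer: -166499334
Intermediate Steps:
b(E, Z) = -8*E (b(E, Z) = (E*2)*(-4) = (2*E)*(-4) = -8*E)
o = -10121 (o = -6952 - 3169 = -10121)
(o + (22982 - 1*(-24213)))*(b(-115, 0) - 5411) = (-10121 + (22982 - 1*(-24213)))*(-8*(-115) - 5411) = (-10121 + (22982 + 24213))*(920 - 5411) = (-10121 + 47195)*(-4491) = 37074*(-4491) = -166499334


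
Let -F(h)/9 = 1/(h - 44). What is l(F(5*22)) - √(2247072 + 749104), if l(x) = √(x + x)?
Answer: -4*√187261 + I*√33/11 ≈ -1730.9 + 0.52223*I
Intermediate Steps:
F(h) = -9/(-44 + h) (F(h) = -9/(h - 44) = -9/(-44 + h))
l(x) = √2*√x (l(x) = √(2*x) = √2*√x)
l(F(5*22)) - √(2247072 + 749104) = √2*√(-9/(-44 + 5*22)) - √(2247072 + 749104) = √2*√(-9/(-44 + 110)) - √2996176 = √2*√(-9/66) - 4*√187261 = √2*√(-9*1/66) - 4*√187261 = √2*√(-3/22) - 4*√187261 = √2*(I*√66/22) - 4*√187261 = I*√33/11 - 4*√187261 = -4*√187261 + I*√33/11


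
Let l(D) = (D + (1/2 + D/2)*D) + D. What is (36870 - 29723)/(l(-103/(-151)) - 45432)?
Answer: -162958747/1035850845 ≈ -0.15732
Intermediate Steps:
l(D) = 2*D + D*(1/2 + D/2) (l(D) = (D + (1*(1/2) + D*(1/2))*D) + D = (D + (1/2 + D/2)*D) + D = (D + D*(1/2 + D/2)) + D = 2*D + D*(1/2 + D/2))
(36870 - 29723)/(l(-103/(-151)) - 45432) = (36870 - 29723)/((-103/(-151))*(5 - 103/(-151))/2 - 45432) = 7147/((-103*(-1/151))*(5 - 103*(-1/151))/2 - 45432) = 7147/((1/2)*(103/151)*(5 + 103/151) - 45432) = 7147/((1/2)*(103/151)*(858/151) - 45432) = 7147/(44187/22801 - 45432) = 7147/(-1035850845/22801) = 7147*(-22801/1035850845) = -162958747/1035850845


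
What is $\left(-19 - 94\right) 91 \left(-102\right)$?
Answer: $1048866$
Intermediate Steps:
$\left(-19 - 94\right) 91 \left(-102\right) = \left(-113\right) 91 \left(-102\right) = \left(-10283\right) \left(-102\right) = 1048866$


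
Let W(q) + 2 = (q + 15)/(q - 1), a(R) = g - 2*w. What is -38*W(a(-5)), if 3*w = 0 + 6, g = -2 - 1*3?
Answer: 494/5 ≈ 98.800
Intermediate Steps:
g = -5 (g = -2 - 3 = -5)
w = 2 (w = (0 + 6)/3 = (⅓)*6 = 2)
a(R) = -9 (a(R) = -5 - 2*2 = -5 - 4 = -9)
W(q) = -2 + (15 + q)/(-1 + q) (W(q) = -2 + (q + 15)/(q - 1) = -2 + (15 + q)/(-1 + q))
-38*W(a(-5)) = -38*(17 - 1*(-9))/(-1 - 9) = -38*(17 + 9)/(-10) = -(-19)*26/5 = -38*(-13/5) = 494/5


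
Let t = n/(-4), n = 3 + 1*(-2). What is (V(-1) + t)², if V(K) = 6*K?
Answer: 625/16 ≈ 39.063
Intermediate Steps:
n = 1 (n = 3 - 2 = 1)
t = -¼ (t = 1/(-4) = 1*(-¼) = -¼ ≈ -0.25000)
(V(-1) + t)² = (6*(-1) - ¼)² = (-6 - ¼)² = (-25/4)² = 625/16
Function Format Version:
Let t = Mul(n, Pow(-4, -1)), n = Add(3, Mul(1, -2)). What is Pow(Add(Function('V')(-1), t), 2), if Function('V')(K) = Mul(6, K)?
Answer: Rational(625, 16) ≈ 39.063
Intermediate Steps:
n = 1 (n = Add(3, -2) = 1)
t = Rational(-1, 4) (t = Mul(1, Pow(-4, -1)) = Mul(1, Rational(-1, 4)) = Rational(-1, 4) ≈ -0.25000)
Pow(Add(Function('V')(-1), t), 2) = Pow(Add(Mul(6, -1), Rational(-1, 4)), 2) = Pow(Add(-6, Rational(-1, 4)), 2) = Pow(Rational(-25, 4), 2) = Rational(625, 16)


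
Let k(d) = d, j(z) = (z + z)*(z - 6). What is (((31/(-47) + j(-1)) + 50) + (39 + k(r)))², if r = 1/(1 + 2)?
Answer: 209583529/19881 ≈ 10542.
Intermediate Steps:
r = ⅓ (r = 1/3 = ⅓ ≈ 0.33333)
j(z) = 2*z*(-6 + z) (j(z) = (2*z)*(-6 + z) = 2*z*(-6 + z))
(((31/(-47) + j(-1)) + 50) + (39 + k(r)))² = (((31/(-47) + 2*(-1)*(-6 - 1)) + 50) + (39 + ⅓))² = (((31*(-1/47) + 2*(-1)*(-7)) + 50) + 118/3)² = (((-31/47 + 14) + 50) + 118/3)² = ((627/47 + 50) + 118/3)² = (2977/47 + 118/3)² = (14477/141)² = 209583529/19881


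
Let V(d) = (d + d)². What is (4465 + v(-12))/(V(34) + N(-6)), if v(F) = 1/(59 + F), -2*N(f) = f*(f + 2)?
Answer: 52464/54191 ≈ 0.96813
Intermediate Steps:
N(f) = -f*(2 + f)/2 (N(f) = -f*(f + 2)/2 = -f*(2 + f)/2)
V(d) = 4*d² (V(d) = (2*d)² = 4*d²)
(4465 + v(-12))/(V(34) + N(-6)) = (4465 + 1/(59 - 12))/(4*34² - ½*(-6)*(2 - 6)) = (4465 + 1/47)/(4*1156 - ½*(-6)*(-4)) = (4465 + 1/47)/(4624 - 12) = (209856/47)/4612 = (209856/47)*(1/4612) = 52464/54191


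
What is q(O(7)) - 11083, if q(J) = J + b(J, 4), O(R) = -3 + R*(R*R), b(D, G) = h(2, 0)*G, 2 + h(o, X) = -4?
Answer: -10767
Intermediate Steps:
h(o, X) = -6 (h(o, X) = -2 - 4 = -6)
b(D, G) = -6*G
O(R) = -3 + R³ (O(R) = -3 + R*R² = -3 + R³)
q(J) = -24 + J (q(J) = J - 6*4 = J - 24 = -24 + J)
q(O(7)) - 11083 = (-24 + (-3 + 7³)) - 11083 = (-24 + (-3 + 343)) - 11083 = (-24 + 340) - 11083 = 316 - 11083 = -10767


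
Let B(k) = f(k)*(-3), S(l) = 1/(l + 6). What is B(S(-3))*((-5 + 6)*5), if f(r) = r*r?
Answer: -5/3 ≈ -1.6667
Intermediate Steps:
f(r) = r**2
S(l) = 1/(6 + l)
B(k) = -3*k**2 (B(k) = k**2*(-3) = -3*k**2)
B(S(-3))*((-5 + 6)*5) = (-3/(6 - 3)**2)*((-5 + 6)*5) = (-3*(1/3)**2)*(1*5) = -3*(1/3)**2*5 = -3*1/9*5 = -1/3*5 = -5/3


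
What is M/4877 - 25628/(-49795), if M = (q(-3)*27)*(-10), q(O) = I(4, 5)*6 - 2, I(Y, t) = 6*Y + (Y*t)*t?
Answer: -9850942544/242850215 ≈ -40.564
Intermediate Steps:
I(Y, t) = 6*Y + Y*t²
q(O) = 742 (q(O) = (4*(6 + 5²))*6 - 2 = (4*(6 + 25))*6 - 2 = (4*31)*6 - 2 = 124*6 - 2 = 744 - 2 = 742)
M = -200340 (M = (742*27)*(-10) = 20034*(-10) = -200340)
M/4877 - 25628/(-49795) = -200340/4877 - 25628/(-49795) = -200340*1/4877 - 25628*(-1/49795) = -200340/4877 + 25628/49795 = -9850942544/242850215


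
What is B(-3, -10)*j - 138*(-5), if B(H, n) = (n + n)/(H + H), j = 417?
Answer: 2080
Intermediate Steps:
B(H, n) = n/H (B(H, n) = (2*n)/((2*H)) = (2*n)*(1/(2*H)) = n/H)
B(-3, -10)*j - 138*(-5) = -10/(-3)*417 - 138*(-5) = -10*(-⅓)*417 + 690 = (10/3)*417 + 690 = 1390 + 690 = 2080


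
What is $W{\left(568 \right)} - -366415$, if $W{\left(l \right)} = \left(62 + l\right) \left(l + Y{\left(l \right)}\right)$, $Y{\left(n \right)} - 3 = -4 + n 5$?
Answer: $2512825$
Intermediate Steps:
$Y{\left(n \right)} = -1 + 5 n$ ($Y{\left(n \right)} = 3 + \left(-4 + n 5\right) = 3 + \left(-4 + 5 n\right) = -1 + 5 n$)
$W{\left(l \right)} = \left(-1 + 6 l\right) \left(62 + l\right)$ ($W{\left(l \right)} = \left(62 + l\right) \left(l + \left(-1 + 5 l\right)\right) = \left(62 + l\right) \left(-1 + 6 l\right) = \left(-1 + 6 l\right) \left(62 + l\right)$)
$W{\left(568 \right)} - -366415 = \left(-62 + 6 \cdot 568^{2} + 371 \cdot 568\right) - -366415 = \left(-62 + 6 \cdot 322624 + 210728\right) + 366415 = \left(-62 + 1935744 + 210728\right) + 366415 = 2146410 + 366415 = 2512825$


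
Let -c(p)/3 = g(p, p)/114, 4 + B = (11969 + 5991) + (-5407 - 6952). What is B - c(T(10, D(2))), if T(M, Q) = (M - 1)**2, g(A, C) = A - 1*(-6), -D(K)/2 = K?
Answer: 212773/38 ≈ 5599.3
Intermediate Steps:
D(K) = -2*K
g(A, C) = 6 + A (g(A, C) = A + 6 = 6 + A)
T(M, Q) = (-1 + M)**2
B = 5597 (B = -4 + ((11969 + 5991) + (-5407 - 6952)) = -4 + (17960 - 12359) = -4 + 5601 = 5597)
c(p) = -3/19 - p/38 (c(p) = -3*(6 + p)/114 = -3*(1/19 + p/114) = -3/19 - p/38)
B - c(T(10, D(2))) = 5597 - (-3/19 - (-1 + 10)**2/38) = 5597 - (-3/19 - 1/38*9**2) = 5597 - (-3/19 - 1/38*81) = 5597 - (-3/19 - 81/38) = 5597 - 1*(-87/38) = 5597 + 87/38 = 212773/38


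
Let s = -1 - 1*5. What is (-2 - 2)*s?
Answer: 24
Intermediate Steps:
s = -6 (s = -1 - 5 = -6)
(-2 - 2)*s = (-2 - 2)*(-6) = -4*(-6) = 24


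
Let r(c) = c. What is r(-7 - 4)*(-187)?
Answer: 2057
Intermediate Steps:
r(-7 - 4)*(-187) = (-7 - 4)*(-187) = -11*(-187) = 2057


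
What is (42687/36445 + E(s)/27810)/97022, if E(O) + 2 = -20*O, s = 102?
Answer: 55635239/4916761821495 ≈ 1.1315e-5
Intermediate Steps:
E(O) = -2 - 20*O
(42687/36445 + E(s)/27810)/97022 = (42687/36445 + (-2 - 20*102)/27810)/97022 = (42687*(1/36445) + (-2 - 2040)*(1/27810))*(1/97022) = (42687/36445 - 2042*1/27810)*(1/97022) = (42687/36445 - 1021/13905)*(1/97022) = (111270478/101353545)*(1/97022) = 55635239/4916761821495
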